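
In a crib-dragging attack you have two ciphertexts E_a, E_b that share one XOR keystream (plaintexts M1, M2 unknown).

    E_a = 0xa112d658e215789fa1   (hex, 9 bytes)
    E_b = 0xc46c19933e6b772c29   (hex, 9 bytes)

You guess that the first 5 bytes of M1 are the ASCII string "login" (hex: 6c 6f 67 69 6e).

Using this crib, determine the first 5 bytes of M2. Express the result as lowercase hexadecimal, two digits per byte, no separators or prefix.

First, E_a ⊕ E_b = (M1 ⊕ K) ⊕ (M2 ⊕ K) = M1 ⊕ M2, so the key drops out. Then M2 = (M1 ⊕ M2) ⊕ M1 over the first 5 bytes.
byte 0: (a1 XOR c4) XOR 6c = 65 XOR 6c = 09
byte 1: (12 XOR 6c) XOR 6f = 7e XOR 6f = 11
byte 2: (d6 XOR 19) XOR 67 = cf XOR 67 = a8
byte 3: (58 XOR 93) XOR 69 = cb XOR 69 = a2
byte 4: (e2 XOR 3e) XOR 6e = dc XOR 6e = b2

0911a8a2b2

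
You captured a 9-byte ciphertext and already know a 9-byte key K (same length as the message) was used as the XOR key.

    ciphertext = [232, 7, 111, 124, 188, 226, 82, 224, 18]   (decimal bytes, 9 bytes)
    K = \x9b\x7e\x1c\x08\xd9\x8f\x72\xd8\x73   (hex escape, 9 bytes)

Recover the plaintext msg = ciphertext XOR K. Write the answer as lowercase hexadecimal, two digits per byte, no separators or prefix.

XOR is its own inverse, so applying the key byte-wise gives the result directly.
byte 0: e8 ⊕ 9b = 73
byte 1: 07 ⊕ 7e = 79
byte 2: 6f ⊕ 1c = 73
byte 3: 7c ⊕ 08 = 74
byte 4: bc ⊕ d9 = 65
byte 5: e2 ⊕ 8f = 6d
byte 6: 52 ⊕ 72 = 20
byte 7: e0 ⊕ d8 = 38
byte 8: 12 ⊕ 73 = 61

73797374656d203861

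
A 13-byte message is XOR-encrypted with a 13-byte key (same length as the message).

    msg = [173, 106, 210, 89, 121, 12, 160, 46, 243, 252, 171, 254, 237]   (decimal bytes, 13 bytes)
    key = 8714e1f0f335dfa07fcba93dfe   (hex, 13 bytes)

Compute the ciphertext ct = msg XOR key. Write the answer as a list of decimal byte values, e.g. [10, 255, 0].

[42, 126, 51, 169, 138, 57, 127, 142, 140, 55, 2, 195, 19]

173 xor 135 =  42
106 xor  20 = 126
210 xor 225 =  51
 89 xor 240 = 169
121 xor 243 = 138
 12 xor  53 =  57
160 xor 223 = 127
 46 xor 160 = 142
243 xor 127 = 140
252 xor 203 =  55
171 xor 169 =   2
254 xor  61 = 195
237 xor 254 =  19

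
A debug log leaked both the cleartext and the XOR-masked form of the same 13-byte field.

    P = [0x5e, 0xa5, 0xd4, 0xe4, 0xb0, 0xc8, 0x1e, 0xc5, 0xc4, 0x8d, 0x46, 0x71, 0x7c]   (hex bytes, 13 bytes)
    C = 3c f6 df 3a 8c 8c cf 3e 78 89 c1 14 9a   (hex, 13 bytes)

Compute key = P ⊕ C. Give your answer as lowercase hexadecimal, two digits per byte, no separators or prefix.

Since C = P ⊕ key, XORing both sides with P gives key = P ⊕ C.
byte 0: 5e XOR 3c = 62
byte 1: a5 XOR f6 = 53
byte 2: d4 XOR df = 0b
byte 3: e4 XOR 3a = de
byte 4: b0 XOR 8c = 3c
byte 5: c8 XOR 8c = 44
byte 6: 1e XOR cf = d1
byte 7: c5 XOR 3e = fb
byte 8: c4 XOR 78 = bc
byte 9: 8d XOR 89 = 04
byte 10: 46 XOR c1 = 87
byte 11: 71 XOR 14 = 65
byte 12: 7c XOR 9a = e6

62530bde3c44d1fbbc048765e6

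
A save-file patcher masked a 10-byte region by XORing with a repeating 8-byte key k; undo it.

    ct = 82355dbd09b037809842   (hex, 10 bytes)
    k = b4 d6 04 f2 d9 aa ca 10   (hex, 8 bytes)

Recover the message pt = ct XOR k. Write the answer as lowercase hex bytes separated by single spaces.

36 e3 59 4f d0 1a fd 90 2c 94

The 8-byte key repeats, so the effective keystream is b4 d6 04 f2 d9 aa ca 10 b4 d6.
byte 0: 10000010 ^ 10110100 = 00110110
byte 1: 00110101 ^ 11010110 = 11100011
byte 2: 01011101 ^ 00000100 = 01011001
byte 3: 10111101 ^ 11110010 = 01001111
byte 4: 00001001 ^ 11011001 = 11010000
byte 5: 10110000 ^ 10101010 = 00011010
byte 6: 00110111 ^ 11001010 = 11111101
byte 7: 10000000 ^ 00010000 = 10010000
byte 8: 10011000 ^ 10110100 = 00101100
byte 9: 01000010 ^ 11010110 = 10010100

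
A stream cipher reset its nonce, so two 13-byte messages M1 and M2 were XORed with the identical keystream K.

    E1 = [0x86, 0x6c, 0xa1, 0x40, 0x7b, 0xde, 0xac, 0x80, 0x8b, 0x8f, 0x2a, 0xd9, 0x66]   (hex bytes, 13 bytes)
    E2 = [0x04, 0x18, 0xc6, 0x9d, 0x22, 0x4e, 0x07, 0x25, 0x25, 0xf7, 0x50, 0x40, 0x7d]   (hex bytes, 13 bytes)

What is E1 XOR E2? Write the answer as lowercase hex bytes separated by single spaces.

E1 ⊕ E2 = (M1 ⊕ K) ⊕ (M2 ⊕ K) = M1 ⊕ M2 — the shared key cancels under XOR.
10000110 ⊕ 00000100 = 10000010
01101100 ⊕ 00011000 = 01110100
10100001 ⊕ 11000110 = 01100111
01000000 ⊕ 10011101 = 11011101
01111011 ⊕ 00100010 = 01011001
11011110 ⊕ 01001110 = 10010000
10101100 ⊕ 00000111 = 10101011
10000000 ⊕ 00100101 = 10100101
10001011 ⊕ 00100101 = 10101110
10001111 ⊕ 11110111 = 01111000
00101010 ⊕ 01010000 = 01111010
11011001 ⊕ 01000000 = 10011001
01100110 ⊕ 01111101 = 00011011

82 74 67 dd 59 90 ab a5 ae 78 7a 99 1b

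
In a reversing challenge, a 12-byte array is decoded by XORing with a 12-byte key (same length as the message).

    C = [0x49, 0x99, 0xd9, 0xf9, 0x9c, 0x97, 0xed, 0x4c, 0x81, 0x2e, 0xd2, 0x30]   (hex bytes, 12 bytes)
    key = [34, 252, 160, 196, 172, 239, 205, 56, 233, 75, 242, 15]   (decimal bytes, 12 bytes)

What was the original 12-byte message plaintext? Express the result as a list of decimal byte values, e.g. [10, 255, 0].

[107, 101, 121, 61, 48, 120, 32, 116, 104, 101, 32, 63]

byte 0: 01001001 ^ 00100010 = 01101011
byte 1: 10011001 ^ 11111100 = 01100101
byte 2: 11011001 ^ 10100000 = 01111001
byte 3: 11111001 ^ 11000100 = 00111101
byte 4: 10011100 ^ 10101100 = 00110000
byte 5: 10010111 ^ 11101111 = 01111000
byte 6: 11101101 ^ 11001101 = 00100000
byte 7: 01001100 ^ 00111000 = 01110100
byte 8: 10000001 ^ 11101001 = 01101000
byte 9: 00101110 ^ 01001011 = 01100101
byte 10: 11010010 ^ 11110010 = 00100000
byte 11: 00110000 ^ 00001111 = 00111111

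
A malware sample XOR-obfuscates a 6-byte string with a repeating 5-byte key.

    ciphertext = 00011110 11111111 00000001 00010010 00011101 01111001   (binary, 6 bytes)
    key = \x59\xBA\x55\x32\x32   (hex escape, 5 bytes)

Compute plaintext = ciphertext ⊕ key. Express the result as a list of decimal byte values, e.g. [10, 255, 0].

[71, 69, 84, 32, 47, 32]

The 5-byte key repeats, so the effective keystream is 59 ba 55 32 32 59.
byte 0:  30 xor  89 =  71
byte 1: 255 xor 186 =  69
byte 2:   1 xor  85 =  84
byte 3:  18 xor  50 =  32
byte 4:  29 xor  50 =  47
byte 5: 121 xor  89 =  32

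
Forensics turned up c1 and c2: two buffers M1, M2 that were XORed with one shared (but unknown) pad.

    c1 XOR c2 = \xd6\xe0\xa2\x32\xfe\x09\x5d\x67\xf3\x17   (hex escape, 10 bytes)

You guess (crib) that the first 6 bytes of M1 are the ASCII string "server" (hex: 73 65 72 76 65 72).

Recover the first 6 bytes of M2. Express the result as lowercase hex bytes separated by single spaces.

a5 85 d0 44 9b 7b

Since c1 ⊕ c2 = M1 ⊕ M2, XORing with the guessed M1 bytes yields the corresponding M2 bytes: M2 = (c1 ⊕ c2) ⊕ M1.
byte 0: d6 XOR 73 = a5
byte 1: e0 XOR 65 = 85
byte 2: a2 XOR 72 = d0
byte 3: 32 XOR 76 = 44
byte 4: fe XOR 65 = 9b
byte 5: 09 XOR 72 = 7b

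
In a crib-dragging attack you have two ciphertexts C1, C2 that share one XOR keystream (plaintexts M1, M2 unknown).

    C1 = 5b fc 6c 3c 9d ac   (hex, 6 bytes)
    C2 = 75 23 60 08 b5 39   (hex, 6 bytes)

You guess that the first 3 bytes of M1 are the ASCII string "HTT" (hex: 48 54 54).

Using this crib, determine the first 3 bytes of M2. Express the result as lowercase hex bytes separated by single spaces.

66 8b 58

First, C1 ⊕ C2 = (M1 ⊕ K) ⊕ (M2 ⊕ K) = M1 ⊕ M2, so the key drops out. Then M2 = (M1 ⊕ M2) ⊕ M1 over the first 3 bytes.
byte 0: (5b ^ 75) ^ 48 = 2e ^ 48 = 66
byte 1: (fc ^ 23) ^ 54 = df ^ 54 = 8b
byte 2: (6c ^ 60) ^ 54 = 0c ^ 54 = 58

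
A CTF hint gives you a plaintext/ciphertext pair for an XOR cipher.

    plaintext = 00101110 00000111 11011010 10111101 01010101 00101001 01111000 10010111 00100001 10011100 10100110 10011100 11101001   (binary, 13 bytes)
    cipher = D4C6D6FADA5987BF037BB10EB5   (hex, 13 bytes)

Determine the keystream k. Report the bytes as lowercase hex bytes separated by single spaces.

fa c1 0c 47 8f 70 ff 28 22 e7 17 92 5c

Since cipher = plaintext ⊕ k, XORing both sides with plaintext gives k = plaintext ⊕ cipher.
2e ⊕ d4 = fa
07 ⊕ c6 = c1
da ⊕ d6 = 0c
bd ⊕ fa = 47
55 ⊕ da = 8f
29 ⊕ 59 = 70
78 ⊕ 87 = ff
97 ⊕ bf = 28
21 ⊕ 03 = 22
9c ⊕ 7b = e7
a6 ⊕ b1 = 17
9c ⊕ 0e = 92
e9 ⊕ b5 = 5c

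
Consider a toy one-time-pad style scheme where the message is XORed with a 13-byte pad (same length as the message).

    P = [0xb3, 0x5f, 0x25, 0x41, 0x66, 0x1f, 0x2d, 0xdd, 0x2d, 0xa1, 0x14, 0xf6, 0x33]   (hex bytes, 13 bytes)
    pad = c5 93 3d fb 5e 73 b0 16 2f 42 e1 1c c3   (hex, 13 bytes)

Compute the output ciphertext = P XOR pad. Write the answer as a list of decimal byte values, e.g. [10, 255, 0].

byte 0: 10110011 ⊕ 11000101 = 01110110
byte 1: 01011111 ⊕ 10010011 = 11001100
byte 2: 00100101 ⊕ 00111101 = 00011000
byte 3: 01000001 ⊕ 11111011 = 10111010
byte 4: 01100110 ⊕ 01011110 = 00111000
byte 5: 00011111 ⊕ 01110011 = 01101100
byte 6: 00101101 ⊕ 10110000 = 10011101
byte 7: 11011101 ⊕ 00010110 = 11001011
byte 8: 00101101 ⊕ 00101111 = 00000010
byte 9: 10100001 ⊕ 01000010 = 11100011
byte 10: 00010100 ⊕ 11100001 = 11110101
byte 11: 11110110 ⊕ 00011100 = 11101010
byte 12: 00110011 ⊕ 11000011 = 11110000

[118, 204, 24, 186, 56, 108, 157, 203, 2, 227, 245, 234, 240]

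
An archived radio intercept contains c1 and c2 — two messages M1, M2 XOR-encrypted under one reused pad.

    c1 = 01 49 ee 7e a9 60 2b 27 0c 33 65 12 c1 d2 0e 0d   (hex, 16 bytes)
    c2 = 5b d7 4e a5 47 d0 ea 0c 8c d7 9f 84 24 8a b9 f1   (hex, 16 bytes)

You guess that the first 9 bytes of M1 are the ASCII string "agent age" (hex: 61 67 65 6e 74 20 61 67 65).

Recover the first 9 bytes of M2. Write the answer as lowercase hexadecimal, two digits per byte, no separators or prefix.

First, c1 ⊕ c2 = (M1 ⊕ K) ⊕ (M2 ⊕ K) = M1 ⊕ M2, so the key drops out. Then M2 = (M1 ⊕ M2) ⊕ M1 over the first 9 bytes.
byte 0: (01 XOR 5b) XOR 61 = 5a XOR 61 = 3b
byte 1: (49 XOR d7) XOR 67 = 9e XOR 67 = f9
byte 2: (ee XOR 4e) XOR 65 = a0 XOR 65 = c5
byte 3: (7e XOR a5) XOR 6e = db XOR 6e = b5
byte 4: (a9 XOR 47) XOR 74 = ee XOR 74 = 9a
byte 5: (60 XOR d0) XOR 20 = b0 XOR 20 = 90
byte 6: (2b XOR ea) XOR 61 = c1 XOR 61 = a0
byte 7: (27 XOR 0c) XOR 67 = 2b XOR 67 = 4c
byte 8: (0c XOR 8c) XOR 65 = 80 XOR 65 = e5

3bf9c5b59a90a04ce5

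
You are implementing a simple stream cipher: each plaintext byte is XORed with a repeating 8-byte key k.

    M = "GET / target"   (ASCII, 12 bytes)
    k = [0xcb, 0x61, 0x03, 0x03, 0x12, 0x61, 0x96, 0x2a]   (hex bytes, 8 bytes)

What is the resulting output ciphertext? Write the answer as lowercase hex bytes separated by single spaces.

The 8-byte key repeats, so the effective keystream is cb 61 03 03 12 61 96 2a cb 61 03 03.
byte 0: 47 xor cb = 8c
byte 1: 45 xor 61 = 24
byte 2: 54 xor 03 = 57
byte 3: 20 xor 03 = 23
byte 4: 2f xor 12 = 3d
byte 5: 20 xor 61 = 41
byte 6: 74 xor 96 = e2
byte 7: 61 xor 2a = 4b
byte 8: 72 xor cb = b9
byte 9: 67 xor 61 = 06
byte 10: 65 xor 03 = 66
byte 11: 74 xor 03 = 77

8c 24 57 23 3d 41 e2 4b b9 06 66 77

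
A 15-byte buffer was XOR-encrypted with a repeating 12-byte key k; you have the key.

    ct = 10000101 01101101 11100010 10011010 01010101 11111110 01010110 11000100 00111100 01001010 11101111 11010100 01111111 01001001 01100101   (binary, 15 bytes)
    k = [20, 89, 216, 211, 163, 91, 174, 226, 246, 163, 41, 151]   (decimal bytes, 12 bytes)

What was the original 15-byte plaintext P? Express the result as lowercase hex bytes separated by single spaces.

91 34 3a 49 f6 a5 f8 26 ca e9 c6 43 6b 10 bd

The 12-byte key repeats, so the effective keystream is 14 59 d8 d3 a3 5b ae e2 f6 a3 29 97 14 59 d8.
byte 0: 85 xor 14 = 91
byte 1: 6d xor 59 = 34
byte 2: e2 xor d8 = 3a
byte 3: 9a xor d3 = 49
byte 4: 55 xor a3 = f6
byte 5: fe xor 5b = a5
byte 6: 56 xor ae = f8
byte 7: c4 xor e2 = 26
byte 8: 3c xor f6 = ca
byte 9: 4a xor a3 = e9
byte 10: ef xor 29 = c6
byte 11: d4 xor 97 = 43
byte 12: 7f xor 14 = 6b
byte 13: 49 xor 59 = 10
byte 14: 65 xor d8 = bd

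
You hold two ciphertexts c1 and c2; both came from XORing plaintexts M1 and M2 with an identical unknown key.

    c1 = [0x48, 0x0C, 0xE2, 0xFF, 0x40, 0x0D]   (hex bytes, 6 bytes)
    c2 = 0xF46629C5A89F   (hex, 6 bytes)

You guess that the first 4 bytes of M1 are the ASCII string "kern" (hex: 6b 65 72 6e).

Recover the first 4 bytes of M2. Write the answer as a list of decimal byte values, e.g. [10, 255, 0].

[215, 15, 185, 84]

First, c1 ⊕ c2 = (M1 ⊕ K) ⊕ (M2 ⊕ K) = M1 ⊕ M2, so the key drops out. Then M2 = (M1 ⊕ M2) ⊕ M1 over the first 4 bytes.
byte 0: (48 ^ f4) ^ 6b = bc ^ 6b = d7
byte 1: (0c ^ 66) ^ 65 = 6a ^ 65 = 0f
byte 2: (e2 ^ 29) ^ 72 = cb ^ 72 = b9
byte 3: (ff ^ c5) ^ 6e = 3a ^ 6e = 54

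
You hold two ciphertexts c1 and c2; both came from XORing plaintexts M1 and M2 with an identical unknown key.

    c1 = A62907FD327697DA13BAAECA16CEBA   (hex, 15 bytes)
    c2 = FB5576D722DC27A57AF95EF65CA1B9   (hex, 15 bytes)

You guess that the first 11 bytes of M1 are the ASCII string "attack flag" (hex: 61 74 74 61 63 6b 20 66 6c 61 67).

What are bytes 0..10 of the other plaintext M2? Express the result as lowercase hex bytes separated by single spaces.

First, c1 ⊕ c2 = (M1 ⊕ K) ⊕ (M2 ⊕ K) = M1 ⊕ M2, so the key drops out. Then M2 = (M1 ⊕ M2) ⊕ M1 over the first 11 bytes.
byte 0: (a6 XOR fb) XOR 61 = 5d XOR 61 = 3c
byte 1: (29 XOR 55) XOR 74 = 7c XOR 74 = 08
byte 2: (07 XOR 76) XOR 74 = 71 XOR 74 = 05
byte 3: (fd XOR d7) XOR 61 = 2a XOR 61 = 4b
byte 4: (32 XOR 22) XOR 63 = 10 XOR 63 = 73
byte 5: (76 XOR dc) XOR 6b = aa XOR 6b = c1
byte 6: (97 XOR 27) XOR 20 = b0 XOR 20 = 90
byte 7: (da XOR a5) XOR 66 = 7f XOR 66 = 19
byte 8: (13 XOR 7a) XOR 6c = 69 XOR 6c = 05
byte 9: (ba XOR f9) XOR 61 = 43 XOR 61 = 22
byte 10: (ae XOR 5e) XOR 67 = f0 XOR 67 = 97

3c 08 05 4b 73 c1 90 19 05 22 97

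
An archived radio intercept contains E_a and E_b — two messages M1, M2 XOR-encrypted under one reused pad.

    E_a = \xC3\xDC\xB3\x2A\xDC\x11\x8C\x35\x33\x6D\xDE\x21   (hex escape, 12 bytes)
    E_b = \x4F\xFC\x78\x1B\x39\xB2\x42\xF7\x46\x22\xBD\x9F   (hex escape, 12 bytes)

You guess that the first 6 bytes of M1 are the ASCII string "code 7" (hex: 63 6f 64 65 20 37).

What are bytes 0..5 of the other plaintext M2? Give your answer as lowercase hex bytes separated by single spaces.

First, E_a ⊕ E_b = (M1 ⊕ K) ⊕ (M2 ⊕ K) = M1 ⊕ M2, so the key drops out. Then M2 = (M1 ⊕ M2) ⊕ M1 over the first 6 bytes.
byte 0: (c3 ⊕ 4f) ⊕ 63 = 8c ⊕ 63 = ef
byte 1: (dc ⊕ fc) ⊕ 6f = 20 ⊕ 6f = 4f
byte 2: (b3 ⊕ 78) ⊕ 64 = cb ⊕ 64 = af
byte 3: (2a ⊕ 1b) ⊕ 65 = 31 ⊕ 65 = 54
byte 4: (dc ⊕ 39) ⊕ 20 = e5 ⊕ 20 = c5
byte 5: (11 ⊕ b2) ⊕ 37 = a3 ⊕ 37 = 94

ef 4f af 54 c5 94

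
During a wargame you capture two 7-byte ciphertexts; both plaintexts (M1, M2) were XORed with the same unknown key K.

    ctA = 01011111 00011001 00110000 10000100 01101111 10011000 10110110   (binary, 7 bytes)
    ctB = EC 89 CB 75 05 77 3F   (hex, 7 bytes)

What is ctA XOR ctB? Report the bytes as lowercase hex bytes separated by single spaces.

b3 90 fb f1 6a ef 89

ctA ⊕ ctB = (M1 ⊕ K) ⊕ (M2 ⊕ K) = M1 ⊕ M2 — the shared key cancels under XOR.
01011111 XOR 11101100 = 10110011
00011001 XOR 10001001 = 10010000
00110000 XOR 11001011 = 11111011
10000100 XOR 01110101 = 11110001
01101111 XOR 00000101 = 01101010
10011000 XOR 01110111 = 11101111
10110110 XOR 00111111 = 10001001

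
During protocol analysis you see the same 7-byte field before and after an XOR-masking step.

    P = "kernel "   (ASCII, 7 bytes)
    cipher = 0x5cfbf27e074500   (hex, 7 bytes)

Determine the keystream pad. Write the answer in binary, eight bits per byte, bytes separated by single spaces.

00110111 10011110 10000000 00010000 01100010 00101001 00100000

Since cipher = P ⊕ pad, XORing both sides with P gives pad = P ⊕ cipher.
byte 0: 107 ⊕  92 =  55
byte 1: 101 ⊕ 251 = 158
byte 2: 114 ⊕ 242 = 128
byte 3: 110 ⊕ 126 =  16
byte 4: 101 ⊕   7 =  98
byte 5: 108 ⊕  69 =  41
byte 6:  32 ⊕   0 =  32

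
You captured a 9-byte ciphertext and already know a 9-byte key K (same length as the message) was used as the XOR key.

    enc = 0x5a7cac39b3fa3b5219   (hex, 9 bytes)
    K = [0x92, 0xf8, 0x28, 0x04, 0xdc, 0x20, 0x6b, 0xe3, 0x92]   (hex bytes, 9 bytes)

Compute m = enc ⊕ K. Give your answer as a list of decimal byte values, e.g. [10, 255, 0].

[200, 132, 132, 61, 111, 218, 80, 177, 139]

XOR is its own inverse, so applying the key byte-wise gives the result directly.
byte 0:  90 xor 146 = 200
byte 1: 124 xor 248 = 132
byte 2: 172 xor  40 = 132
byte 3:  57 xor   4 =  61
byte 4: 179 xor 220 = 111
byte 5: 250 xor  32 = 218
byte 6:  59 xor 107 =  80
byte 7:  82 xor 227 = 177
byte 8:  25 xor 146 = 139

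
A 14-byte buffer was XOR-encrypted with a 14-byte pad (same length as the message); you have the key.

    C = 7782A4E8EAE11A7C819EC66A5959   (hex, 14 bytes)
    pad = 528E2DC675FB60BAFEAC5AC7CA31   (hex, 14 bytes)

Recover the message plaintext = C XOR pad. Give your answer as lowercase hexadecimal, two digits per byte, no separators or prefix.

119 ⊕  82 =  37
130 ⊕ 142 =  12
164 ⊕  45 = 137
232 ⊕ 198 =  46
234 ⊕ 117 = 159
225 ⊕ 251 =  26
 26 ⊕  96 = 122
124 ⊕ 186 = 198
129 ⊕ 254 = 127
158 ⊕ 172 =  50
198 ⊕  90 = 156
106 ⊕ 199 = 173
 89 ⊕ 202 = 147
 89 ⊕  49 = 104

250c892e9f1a7ac67f329cad9368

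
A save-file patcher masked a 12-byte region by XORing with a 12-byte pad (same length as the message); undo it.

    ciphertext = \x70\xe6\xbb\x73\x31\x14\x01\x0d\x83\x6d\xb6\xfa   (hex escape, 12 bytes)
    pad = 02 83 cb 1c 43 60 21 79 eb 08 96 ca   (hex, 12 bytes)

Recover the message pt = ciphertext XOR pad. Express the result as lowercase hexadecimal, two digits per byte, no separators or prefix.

XOR is its own inverse, so applying the key byte-wise gives the result directly.
byte 0: 70 XOR 02 = 72
byte 1: e6 XOR 83 = 65
byte 2: bb XOR cb = 70
byte 3: 73 XOR 1c = 6f
byte 4: 31 XOR 43 = 72
byte 5: 14 XOR 60 = 74
byte 6: 01 XOR 21 = 20
byte 7: 0d XOR 79 = 74
byte 8: 83 XOR eb = 68
byte 9: 6d XOR 08 = 65
byte 10: b6 XOR 96 = 20
byte 11: fa XOR ca = 30

7265706f7274207468652030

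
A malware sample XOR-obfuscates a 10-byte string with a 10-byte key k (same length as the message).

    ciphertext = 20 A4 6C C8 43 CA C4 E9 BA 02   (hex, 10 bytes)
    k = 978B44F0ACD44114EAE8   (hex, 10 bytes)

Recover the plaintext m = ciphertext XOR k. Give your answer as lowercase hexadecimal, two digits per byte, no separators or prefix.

b72f2838ef1e85fd50ea

XOR is its own inverse, so applying the key byte-wise gives the result directly.
00100000 ^ 10010111 = 10110111
10100100 ^ 10001011 = 00101111
01101100 ^ 01000100 = 00101000
11001000 ^ 11110000 = 00111000
01000011 ^ 10101100 = 11101111
11001010 ^ 11010100 = 00011110
11000100 ^ 01000001 = 10000101
11101001 ^ 00010100 = 11111101
10111010 ^ 11101010 = 01010000
00000010 ^ 11101000 = 11101010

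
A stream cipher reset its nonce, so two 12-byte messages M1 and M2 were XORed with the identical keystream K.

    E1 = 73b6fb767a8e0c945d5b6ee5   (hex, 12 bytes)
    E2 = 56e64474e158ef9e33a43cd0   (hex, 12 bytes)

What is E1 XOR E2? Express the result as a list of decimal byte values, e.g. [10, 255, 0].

E1 ⊕ E2 = (M1 ⊕ K) ⊕ (M2 ⊕ K) = M1 ⊕ M2 — the shared key cancels under XOR.
73 ⊕ 56 = 25
b6 ⊕ e6 = 50
fb ⊕ 44 = bf
76 ⊕ 74 = 02
7a ⊕ e1 = 9b
8e ⊕ 58 = d6
0c ⊕ ef = e3
94 ⊕ 9e = 0a
5d ⊕ 33 = 6e
5b ⊕ a4 = ff
6e ⊕ 3c = 52
e5 ⊕ d0 = 35

[37, 80, 191, 2, 155, 214, 227, 10, 110, 255, 82, 53]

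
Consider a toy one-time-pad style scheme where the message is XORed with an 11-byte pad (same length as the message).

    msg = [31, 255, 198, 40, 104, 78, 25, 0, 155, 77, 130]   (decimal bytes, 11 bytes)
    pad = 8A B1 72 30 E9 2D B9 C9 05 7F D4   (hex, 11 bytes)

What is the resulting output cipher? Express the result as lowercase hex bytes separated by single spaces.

XOR is its own inverse, so applying the key byte-wise gives the result directly.
1f XOR 8a = 95
ff XOR b1 = 4e
c6 XOR 72 = b4
28 XOR 30 = 18
68 XOR e9 = 81
4e XOR 2d = 63
19 XOR b9 = a0
00 XOR c9 = c9
9b XOR 05 = 9e
4d XOR 7f = 32
82 XOR d4 = 56

95 4e b4 18 81 63 a0 c9 9e 32 56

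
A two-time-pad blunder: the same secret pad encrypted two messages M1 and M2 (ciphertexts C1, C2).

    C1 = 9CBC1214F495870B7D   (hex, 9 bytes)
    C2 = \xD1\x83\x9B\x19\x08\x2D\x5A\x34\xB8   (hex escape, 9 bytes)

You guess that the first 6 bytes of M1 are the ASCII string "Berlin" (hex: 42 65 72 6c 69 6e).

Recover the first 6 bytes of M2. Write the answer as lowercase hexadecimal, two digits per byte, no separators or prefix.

0f5afb6195d6

First, C1 ⊕ C2 = (M1 ⊕ K) ⊕ (M2 ⊕ K) = M1 ⊕ M2, so the key drops out. Then M2 = (M1 ⊕ M2) ⊕ M1 over the first 6 bytes.
byte 0: (9c ^ d1) ^ 42 = 4d ^ 42 = 0f
byte 1: (bc ^ 83) ^ 65 = 3f ^ 65 = 5a
byte 2: (12 ^ 9b) ^ 72 = 89 ^ 72 = fb
byte 3: (14 ^ 19) ^ 6c = 0d ^ 6c = 61
byte 4: (f4 ^ 08) ^ 69 = fc ^ 69 = 95
byte 5: (95 ^ 2d) ^ 6e = b8 ^ 6e = d6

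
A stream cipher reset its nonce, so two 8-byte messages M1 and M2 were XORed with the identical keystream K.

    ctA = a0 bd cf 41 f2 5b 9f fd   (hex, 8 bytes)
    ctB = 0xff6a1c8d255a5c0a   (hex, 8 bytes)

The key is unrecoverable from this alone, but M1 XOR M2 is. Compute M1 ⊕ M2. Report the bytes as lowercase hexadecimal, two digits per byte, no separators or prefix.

5fd7d3ccd701c3f7

ctA ⊕ ctB = (M1 ⊕ K) ⊕ (M2 ⊕ K) = M1 ⊕ M2 — the shared key cancels under XOR.
byte 0: 10100000 XOR 11111111 = 01011111
byte 1: 10111101 XOR 01101010 = 11010111
byte 2: 11001111 XOR 00011100 = 11010011
byte 3: 01000001 XOR 10001101 = 11001100
byte 4: 11110010 XOR 00100101 = 11010111
byte 5: 01011011 XOR 01011010 = 00000001
byte 6: 10011111 XOR 01011100 = 11000011
byte 7: 11111101 XOR 00001010 = 11110111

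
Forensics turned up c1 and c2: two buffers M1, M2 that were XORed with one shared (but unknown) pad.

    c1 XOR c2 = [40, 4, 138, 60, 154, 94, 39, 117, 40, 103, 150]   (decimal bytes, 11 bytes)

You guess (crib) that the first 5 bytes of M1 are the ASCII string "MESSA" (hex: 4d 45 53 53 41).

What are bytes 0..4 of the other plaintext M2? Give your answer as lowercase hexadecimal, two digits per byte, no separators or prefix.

6541d96fdb

Since c1 ⊕ c2 = M1 ⊕ M2, XORing with the guessed M1 bytes yields the corresponding M2 bytes: M2 = (c1 ⊕ c2) ⊕ M1.
28 ^ 4d = 65
04 ^ 45 = 41
8a ^ 53 = d9
3c ^ 53 = 6f
9a ^ 41 = db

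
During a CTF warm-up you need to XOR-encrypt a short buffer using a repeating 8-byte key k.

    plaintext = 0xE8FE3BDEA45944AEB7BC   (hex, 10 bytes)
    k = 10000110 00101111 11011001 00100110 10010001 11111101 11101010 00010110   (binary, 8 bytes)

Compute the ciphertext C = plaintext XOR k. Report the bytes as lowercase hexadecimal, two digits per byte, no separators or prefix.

The 8-byte key repeats, so the effective keystream is 86 2f d9 26 91 fd ea 16 86 2f.
byte 0: 232 ^ 134 = 110
byte 1: 254 ^  47 = 209
byte 2:  59 ^ 217 = 226
byte 3: 222 ^  38 = 248
byte 4: 164 ^ 145 =  53
byte 5:  89 ^ 253 = 164
byte 6:  68 ^ 234 = 174
byte 7: 174 ^  22 = 184
byte 8: 183 ^ 134 =  49
byte 9: 188 ^  47 = 147

6ed1e2f835a4aeb83193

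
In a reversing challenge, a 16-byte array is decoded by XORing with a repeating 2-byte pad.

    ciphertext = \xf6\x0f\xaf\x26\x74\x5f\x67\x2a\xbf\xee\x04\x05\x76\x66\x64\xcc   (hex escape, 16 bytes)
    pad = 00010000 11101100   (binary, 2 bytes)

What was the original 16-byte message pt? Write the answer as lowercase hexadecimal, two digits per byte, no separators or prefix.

The 2-byte key repeats, so the effective keystream is 10 ec 10 ec 10 ec 10 ec 10 ec 10 ec 10 ec 10 ec.
byte 0: f6 XOR 10 = e6
byte 1: 0f XOR ec = e3
byte 2: af XOR 10 = bf
byte 3: 26 XOR ec = ca
byte 4: 74 XOR 10 = 64
byte 5: 5f XOR ec = b3
byte 6: 67 XOR 10 = 77
byte 7: 2a XOR ec = c6
byte 8: bf XOR 10 = af
byte 9: ee XOR ec = 02
byte 10: 04 XOR 10 = 14
byte 11: 05 XOR ec = e9
byte 12: 76 XOR 10 = 66
byte 13: 66 XOR ec = 8a
byte 14: 64 XOR 10 = 74
byte 15: cc XOR ec = 20

e6e3bfca64b377c6af0214e9668a7420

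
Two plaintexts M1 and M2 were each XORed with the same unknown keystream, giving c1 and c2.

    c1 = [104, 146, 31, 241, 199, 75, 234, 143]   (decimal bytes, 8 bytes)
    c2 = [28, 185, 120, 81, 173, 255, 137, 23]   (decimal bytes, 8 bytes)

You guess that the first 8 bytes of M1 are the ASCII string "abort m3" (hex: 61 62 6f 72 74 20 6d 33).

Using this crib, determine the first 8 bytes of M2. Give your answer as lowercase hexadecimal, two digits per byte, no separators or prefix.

154908d21e940eab

First, c1 ⊕ c2 = (M1 ⊕ K) ⊕ (M2 ⊕ K) = M1 ⊕ M2, so the key drops out. Then M2 = (M1 ⊕ M2) ⊕ M1 over the first 8 bytes.
byte 0: (68 ^ 1c) ^ 61 = 74 ^ 61 = 15
byte 1: (92 ^ b9) ^ 62 = 2b ^ 62 = 49
byte 2: (1f ^ 78) ^ 6f = 67 ^ 6f = 08
byte 3: (f1 ^ 51) ^ 72 = a0 ^ 72 = d2
byte 4: (c7 ^ ad) ^ 74 = 6a ^ 74 = 1e
byte 5: (4b ^ ff) ^ 20 = b4 ^ 20 = 94
byte 6: (ea ^ 89) ^ 6d = 63 ^ 6d = 0e
byte 7: (8f ^ 17) ^ 33 = 98 ^ 33 = ab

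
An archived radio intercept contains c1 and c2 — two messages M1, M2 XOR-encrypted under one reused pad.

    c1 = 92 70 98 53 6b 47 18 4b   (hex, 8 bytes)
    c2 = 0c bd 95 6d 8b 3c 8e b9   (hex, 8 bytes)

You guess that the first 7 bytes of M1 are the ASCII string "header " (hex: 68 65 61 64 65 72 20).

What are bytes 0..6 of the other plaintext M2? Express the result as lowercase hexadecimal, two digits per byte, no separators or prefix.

First, c1 ⊕ c2 = (M1 ⊕ K) ⊕ (M2 ⊕ K) = M1 ⊕ M2, so the key drops out. Then M2 = (M1 ⊕ M2) ⊕ M1 over the first 7 bytes.
byte 0: (92 XOR 0c) XOR 68 = 9e XOR 68 = f6
byte 1: (70 XOR bd) XOR 65 = cd XOR 65 = a8
byte 2: (98 XOR 95) XOR 61 = 0d XOR 61 = 6c
byte 3: (53 XOR 6d) XOR 64 = 3e XOR 64 = 5a
byte 4: (6b XOR 8b) XOR 65 = e0 XOR 65 = 85
byte 5: (47 XOR 3c) XOR 72 = 7b XOR 72 = 09
byte 6: (18 XOR 8e) XOR 20 = 96 XOR 20 = b6

f6a86c5a8509b6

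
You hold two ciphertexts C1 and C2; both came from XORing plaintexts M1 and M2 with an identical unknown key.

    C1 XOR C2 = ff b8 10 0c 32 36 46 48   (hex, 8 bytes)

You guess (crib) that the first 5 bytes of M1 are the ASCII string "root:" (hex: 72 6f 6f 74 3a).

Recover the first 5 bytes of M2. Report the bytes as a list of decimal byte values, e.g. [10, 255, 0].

Since C1 ⊕ C2 = M1 ⊕ M2, XORing with the guessed M1 bytes yields the corresponding M2 bytes: M2 = (C1 ⊕ C2) ⊕ M1.
11111111 XOR 01110010 = 10001101
10111000 XOR 01101111 = 11010111
00010000 XOR 01101111 = 01111111
00001100 XOR 01110100 = 01111000
00110010 XOR 00111010 = 00001000

[141, 215, 127, 120, 8]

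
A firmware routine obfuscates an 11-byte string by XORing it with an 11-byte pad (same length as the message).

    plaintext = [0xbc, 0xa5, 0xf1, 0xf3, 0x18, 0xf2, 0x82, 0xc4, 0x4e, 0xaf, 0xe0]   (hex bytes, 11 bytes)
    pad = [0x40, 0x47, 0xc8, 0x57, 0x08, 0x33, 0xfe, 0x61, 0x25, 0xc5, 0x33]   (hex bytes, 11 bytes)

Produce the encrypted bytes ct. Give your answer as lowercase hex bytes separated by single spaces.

XOR is its own inverse, so applying the key byte-wise gives the result directly.
bc ^ 40 = fc
a5 ^ 47 = e2
f1 ^ c8 = 39
f3 ^ 57 = a4
18 ^ 08 = 10
f2 ^ 33 = c1
82 ^ fe = 7c
c4 ^ 61 = a5
4e ^ 25 = 6b
af ^ c5 = 6a
e0 ^ 33 = d3

fc e2 39 a4 10 c1 7c a5 6b 6a d3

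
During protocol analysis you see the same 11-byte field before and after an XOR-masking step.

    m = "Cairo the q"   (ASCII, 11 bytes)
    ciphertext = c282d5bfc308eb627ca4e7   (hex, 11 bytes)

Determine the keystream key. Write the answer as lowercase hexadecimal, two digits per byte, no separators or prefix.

Since ciphertext = m ⊕ key, XORing both sides with m gives key = m ⊕ ciphertext.
byte 0:  67 xor 194 = 129
byte 1:  97 xor 130 = 227
byte 2: 105 xor 213 = 188
byte 3: 114 xor 191 = 205
byte 4: 111 xor 195 = 172
byte 5:  32 xor   8 =  40
byte 6: 116 xor 235 = 159
byte 7: 104 xor  98 =  10
byte 8: 101 xor 124 =  25
byte 9:  32 xor 164 = 132
byte 10: 113 xor 231 = 150

81e3bccdac289f0a198496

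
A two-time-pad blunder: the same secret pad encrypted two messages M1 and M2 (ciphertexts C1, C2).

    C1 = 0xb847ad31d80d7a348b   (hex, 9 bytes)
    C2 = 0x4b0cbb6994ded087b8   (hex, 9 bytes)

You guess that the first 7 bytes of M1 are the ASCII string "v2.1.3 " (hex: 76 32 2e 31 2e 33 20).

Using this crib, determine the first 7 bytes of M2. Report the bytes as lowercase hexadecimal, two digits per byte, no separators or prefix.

First, C1 ⊕ C2 = (M1 ⊕ K) ⊕ (M2 ⊕ K) = M1 ⊕ M2, so the key drops out. Then M2 = (M1 ⊕ M2) ⊕ M1 over the first 7 bytes.
byte 0: (b8 xor 4b) xor 76 = f3 xor 76 = 85
byte 1: (47 xor 0c) xor 32 = 4b xor 32 = 79
byte 2: (ad xor bb) xor 2e = 16 xor 2e = 38
byte 3: (31 xor 69) xor 31 = 58 xor 31 = 69
byte 4: (d8 xor 94) xor 2e = 4c xor 2e = 62
byte 5: (0d xor de) xor 33 = d3 xor 33 = e0
byte 6: (7a xor d0) xor 20 = aa xor 20 = 8a

8579386962e08a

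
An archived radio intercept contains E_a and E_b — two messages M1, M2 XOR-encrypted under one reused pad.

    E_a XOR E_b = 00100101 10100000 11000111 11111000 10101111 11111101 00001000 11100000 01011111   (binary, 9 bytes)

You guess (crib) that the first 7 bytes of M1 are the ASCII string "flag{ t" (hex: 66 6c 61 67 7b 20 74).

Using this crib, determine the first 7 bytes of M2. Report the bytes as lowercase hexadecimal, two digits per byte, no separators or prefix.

Since E_a ⊕ E_b = M1 ⊕ M2, XORing with the guessed M1 bytes yields the corresponding M2 bytes: M2 = (E_a ⊕ E_b) ⊕ M1.
25 ⊕ 66 = 43
a0 ⊕ 6c = cc
c7 ⊕ 61 = a6
f8 ⊕ 67 = 9f
af ⊕ 7b = d4
fd ⊕ 20 = dd
08 ⊕ 74 = 7c

43cca69fd4dd7c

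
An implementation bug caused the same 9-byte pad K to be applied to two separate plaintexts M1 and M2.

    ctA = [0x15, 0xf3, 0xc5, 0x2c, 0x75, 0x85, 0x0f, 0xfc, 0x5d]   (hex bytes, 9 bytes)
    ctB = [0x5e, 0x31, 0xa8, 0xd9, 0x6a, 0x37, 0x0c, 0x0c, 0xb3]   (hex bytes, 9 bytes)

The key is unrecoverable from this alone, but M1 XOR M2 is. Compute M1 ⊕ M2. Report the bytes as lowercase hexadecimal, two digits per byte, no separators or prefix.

4bc26df51fb203f0ee

ctA ⊕ ctB = (M1 ⊕ K) ⊕ (M2 ⊕ K) = M1 ⊕ M2 — the shared key cancels under XOR.
00010101 ^ 01011110 = 01001011
11110011 ^ 00110001 = 11000010
11000101 ^ 10101000 = 01101101
00101100 ^ 11011001 = 11110101
01110101 ^ 01101010 = 00011111
10000101 ^ 00110111 = 10110010
00001111 ^ 00001100 = 00000011
11111100 ^ 00001100 = 11110000
01011101 ^ 10110011 = 11101110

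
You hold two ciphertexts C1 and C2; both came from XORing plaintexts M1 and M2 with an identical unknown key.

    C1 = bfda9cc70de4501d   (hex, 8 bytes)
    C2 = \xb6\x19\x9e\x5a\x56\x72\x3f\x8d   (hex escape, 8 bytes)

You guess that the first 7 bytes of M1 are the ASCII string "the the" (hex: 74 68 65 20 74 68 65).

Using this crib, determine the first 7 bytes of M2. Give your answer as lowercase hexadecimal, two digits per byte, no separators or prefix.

7dab67bd2ffe0a

First, C1 ⊕ C2 = (M1 ⊕ K) ⊕ (M2 ⊕ K) = M1 ⊕ M2, so the key drops out. Then M2 = (M1 ⊕ M2) ⊕ M1 over the first 7 bytes.
byte 0: (bf xor b6) xor 74 = 09 xor 74 = 7d
byte 1: (da xor 19) xor 68 = c3 xor 68 = ab
byte 2: (9c xor 9e) xor 65 = 02 xor 65 = 67
byte 3: (c7 xor 5a) xor 20 = 9d xor 20 = bd
byte 4: (0d xor 56) xor 74 = 5b xor 74 = 2f
byte 5: (e4 xor 72) xor 68 = 96 xor 68 = fe
byte 6: (50 xor 3f) xor 65 = 6f xor 65 = 0a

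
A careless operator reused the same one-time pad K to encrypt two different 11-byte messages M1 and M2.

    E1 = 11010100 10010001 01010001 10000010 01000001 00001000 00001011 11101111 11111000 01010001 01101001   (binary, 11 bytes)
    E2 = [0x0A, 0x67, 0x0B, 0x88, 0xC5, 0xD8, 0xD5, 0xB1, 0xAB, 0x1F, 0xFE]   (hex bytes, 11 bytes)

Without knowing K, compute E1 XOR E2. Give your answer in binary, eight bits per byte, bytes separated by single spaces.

E1 ⊕ E2 = (M1 ⊕ K) ⊕ (M2 ⊕ K) = M1 ⊕ M2 — the shared key cancels under XOR.
byte 0: 212 ^  10 = 222
byte 1: 145 ^ 103 = 246
byte 2:  81 ^  11 =  90
byte 3: 130 ^ 136 =  10
byte 4:  65 ^ 197 = 132
byte 5:   8 ^ 216 = 208
byte 6:  11 ^ 213 = 222
byte 7: 239 ^ 177 =  94
byte 8: 248 ^ 171 =  83
byte 9:  81 ^  31 =  78
byte 10: 105 ^ 254 = 151

11011110 11110110 01011010 00001010 10000100 11010000 11011110 01011110 01010011 01001110 10010111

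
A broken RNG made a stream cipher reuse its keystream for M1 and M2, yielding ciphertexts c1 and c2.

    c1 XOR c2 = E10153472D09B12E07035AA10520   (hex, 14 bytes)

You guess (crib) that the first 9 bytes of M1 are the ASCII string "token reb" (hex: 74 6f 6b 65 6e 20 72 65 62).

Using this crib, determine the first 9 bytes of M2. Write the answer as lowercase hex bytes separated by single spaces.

Since c1 ⊕ c2 = M1 ⊕ M2, XORing with the guessed M1 bytes yields the corresponding M2 bytes: M2 = (c1 ⊕ c2) ⊕ M1.
byte 0: e1 ^ 74 = 95
byte 1: 01 ^ 6f = 6e
byte 2: 53 ^ 6b = 38
byte 3: 47 ^ 65 = 22
byte 4: 2d ^ 6e = 43
byte 5: 09 ^ 20 = 29
byte 6: b1 ^ 72 = c3
byte 7: 2e ^ 65 = 4b
byte 8: 07 ^ 62 = 65

95 6e 38 22 43 29 c3 4b 65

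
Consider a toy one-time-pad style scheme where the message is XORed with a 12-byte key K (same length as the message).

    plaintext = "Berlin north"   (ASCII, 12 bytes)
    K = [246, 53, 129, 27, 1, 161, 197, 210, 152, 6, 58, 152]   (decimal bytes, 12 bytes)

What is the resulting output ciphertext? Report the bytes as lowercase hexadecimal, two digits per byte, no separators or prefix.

b450f37768cfe5bcf7744ef0

XOR is its own inverse, so applying the key byte-wise gives the result directly.
byte 0: 42 ^ f6 = b4
byte 1: 65 ^ 35 = 50
byte 2: 72 ^ 81 = f3
byte 3: 6c ^ 1b = 77
byte 4: 69 ^ 01 = 68
byte 5: 6e ^ a1 = cf
byte 6: 20 ^ c5 = e5
byte 7: 6e ^ d2 = bc
byte 8: 6f ^ 98 = f7
byte 9: 72 ^ 06 = 74
byte 10: 74 ^ 3a = 4e
byte 11: 68 ^ 98 = f0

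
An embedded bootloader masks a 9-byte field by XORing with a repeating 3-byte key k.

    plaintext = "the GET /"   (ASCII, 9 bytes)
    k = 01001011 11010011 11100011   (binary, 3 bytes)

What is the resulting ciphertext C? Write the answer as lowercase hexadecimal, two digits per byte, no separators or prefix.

The 3-byte key repeats, so the effective keystream is 4b d3 e3 4b d3 e3 4b d3 e3.
byte 0: 74 xor 4b = 3f
byte 1: 68 xor d3 = bb
byte 2: 65 xor e3 = 86
byte 3: 20 xor 4b = 6b
byte 4: 47 xor d3 = 94
byte 5: 45 xor e3 = a6
byte 6: 54 xor 4b = 1f
byte 7: 20 xor d3 = f3
byte 8: 2f xor e3 = cc

3fbb866b94a61ff3cc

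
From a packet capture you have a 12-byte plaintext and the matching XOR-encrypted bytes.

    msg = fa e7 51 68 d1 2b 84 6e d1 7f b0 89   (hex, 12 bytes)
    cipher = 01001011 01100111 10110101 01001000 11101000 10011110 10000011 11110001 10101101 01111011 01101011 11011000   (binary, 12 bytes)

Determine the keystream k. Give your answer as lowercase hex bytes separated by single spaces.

b1 80 e4 20 39 b5 07 9f 7c 04 db 51

Since cipher = msg ⊕ k, XORing both sides with msg gives k = msg ⊕ cipher.
byte 0: fa ⊕ 4b = b1
byte 1: e7 ⊕ 67 = 80
byte 2: 51 ⊕ b5 = e4
byte 3: 68 ⊕ 48 = 20
byte 4: d1 ⊕ e8 = 39
byte 5: 2b ⊕ 9e = b5
byte 6: 84 ⊕ 83 = 07
byte 7: 6e ⊕ f1 = 9f
byte 8: d1 ⊕ ad = 7c
byte 9: 7f ⊕ 7b = 04
byte 10: b0 ⊕ 6b = db
byte 11: 89 ⊕ d8 = 51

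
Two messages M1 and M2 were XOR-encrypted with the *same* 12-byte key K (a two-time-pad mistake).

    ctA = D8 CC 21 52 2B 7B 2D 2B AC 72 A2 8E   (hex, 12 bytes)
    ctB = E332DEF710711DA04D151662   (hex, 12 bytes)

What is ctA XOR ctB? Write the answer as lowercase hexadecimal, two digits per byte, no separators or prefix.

ctA ⊕ ctB = (M1 ⊕ K) ⊕ (M2 ⊕ K) = M1 ⊕ M2 — the shared key cancels under XOR.
byte 0: d8 XOR e3 = 3b
byte 1: cc XOR 32 = fe
byte 2: 21 XOR de = ff
byte 3: 52 XOR f7 = a5
byte 4: 2b XOR 10 = 3b
byte 5: 7b XOR 71 = 0a
byte 6: 2d XOR 1d = 30
byte 7: 2b XOR a0 = 8b
byte 8: ac XOR 4d = e1
byte 9: 72 XOR 15 = 67
byte 10: a2 XOR 16 = b4
byte 11: 8e XOR 62 = ec

3bfeffa53b0a308be167b4ec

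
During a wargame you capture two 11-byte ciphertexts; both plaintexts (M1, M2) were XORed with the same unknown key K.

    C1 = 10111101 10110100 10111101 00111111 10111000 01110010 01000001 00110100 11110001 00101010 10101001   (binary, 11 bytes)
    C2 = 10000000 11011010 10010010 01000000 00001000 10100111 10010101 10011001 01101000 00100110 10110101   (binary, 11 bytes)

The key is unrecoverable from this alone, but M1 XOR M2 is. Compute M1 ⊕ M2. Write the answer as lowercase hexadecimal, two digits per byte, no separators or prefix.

3d6e2f7fb0d5d4ad990c1c

C1 ⊕ C2 = (M1 ⊕ K) ⊕ (M2 ⊕ K) = M1 ⊕ M2 — the shared key cancels under XOR.
byte 0: 10111101 ⊕ 10000000 = 00111101
byte 1: 10110100 ⊕ 11011010 = 01101110
byte 2: 10111101 ⊕ 10010010 = 00101111
byte 3: 00111111 ⊕ 01000000 = 01111111
byte 4: 10111000 ⊕ 00001000 = 10110000
byte 5: 01110010 ⊕ 10100111 = 11010101
byte 6: 01000001 ⊕ 10010101 = 11010100
byte 7: 00110100 ⊕ 10011001 = 10101101
byte 8: 11110001 ⊕ 01101000 = 10011001
byte 9: 00101010 ⊕ 00100110 = 00001100
byte 10: 10101001 ⊕ 10110101 = 00011100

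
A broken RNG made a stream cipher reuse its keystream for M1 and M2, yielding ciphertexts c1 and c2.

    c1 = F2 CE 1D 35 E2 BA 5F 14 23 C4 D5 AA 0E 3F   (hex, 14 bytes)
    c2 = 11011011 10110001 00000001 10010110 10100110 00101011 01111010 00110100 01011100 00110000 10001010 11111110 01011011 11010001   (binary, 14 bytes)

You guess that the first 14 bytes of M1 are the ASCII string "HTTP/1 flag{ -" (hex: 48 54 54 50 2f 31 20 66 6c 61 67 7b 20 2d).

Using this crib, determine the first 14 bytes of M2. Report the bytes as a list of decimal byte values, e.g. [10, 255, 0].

First, c1 ⊕ c2 = (M1 ⊕ K) ⊕ (M2 ⊕ K) = M1 ⊕ M2, so the key drops out. Then M2 = (M1 ⊕ M2) ⊕ M1 over the first 14 bytes.
byte 0: (f2 xor db) xor 48 = 29 xor 48 = 61
byte 1: (ce xor b1) xor 54 = 7f xor 54 = 2b
byte 2: (1d xor 01) xor 54 = 1c xor 54 = 48
byte 3: (35 xor 96) xor 50 = a3 xor 50 = f3
byte 4: (e2 xor a6) xor 2f = 44 xor 2f = 6b
byte 5: (ba xor 2b) xor 31 = 91 xor 31 = a0
byte 6: (5f xor 7a) xor 20 = 25 xor 20 = 05
byte 7: (14 xor 34) xor 66 = 20 xor 66 = 46
byte 8: (23 xor 5c) xor 6c = 7f xor 6c = 13
byte 9: (c4 xor 30) xor 61 = f4 xor 61 = 95
byte 10: (d5 xor 8a) xor 67 = 5f xor 67 = 38
byte 11: (aa xor fe) xor 7b = 54 xor 7b = 2f
byte 12: (0e xor 5b) xor 20 = 55 xor 20 = 75
byte 13: (3f xor d1) xor 2d = ee xor 2d = c3

[97, 43, 72, 243, 107, 160, 5, 70, 19, 149, 56, 47, 117, 195]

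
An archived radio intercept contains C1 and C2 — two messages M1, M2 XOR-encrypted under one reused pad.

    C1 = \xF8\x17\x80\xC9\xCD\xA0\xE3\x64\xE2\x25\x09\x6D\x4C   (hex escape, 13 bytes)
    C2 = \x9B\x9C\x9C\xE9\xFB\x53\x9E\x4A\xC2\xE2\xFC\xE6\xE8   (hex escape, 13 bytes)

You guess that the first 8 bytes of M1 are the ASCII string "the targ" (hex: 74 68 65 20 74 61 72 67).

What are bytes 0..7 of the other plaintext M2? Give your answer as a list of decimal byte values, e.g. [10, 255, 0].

First, C1 ⊕ C2 = (M1 ⊕ K) ⊕ (M2 ⊕ K) = M1 ⊕ M2, so the key drops out. Then M2 = (M1 ⊕ M2) ⊕ M1 over the first 8 bytes.
byte 0: (f8 ^ 9b) ^ 74 = 63 ^ 74 = 17
byte 1: (17 ^ 9c) ^ 68 = 8b ^ 68 = e3
byte 2: (80 ^ 9c) ^ 65 = 1c ^ 65 = 79
byte 3: (c9 ^ e9) ^ 20 = 20 ^ 20 = 00
byte 4: (cd ^ fb) ^ 74 = 36 ^ 74 = 42
byte 5: (a0 ^ 53) ^ 61 = f3 ^ 61 = 92
byte 6: (e3 ^ 9e) ^ 72 = 7d ^ 72 = 0f
byte 7: (64 ^ 4a) ^ 67 = 2e ^ 67 = 49

[23, 227, 121, 0, 66, 146, 15, 73]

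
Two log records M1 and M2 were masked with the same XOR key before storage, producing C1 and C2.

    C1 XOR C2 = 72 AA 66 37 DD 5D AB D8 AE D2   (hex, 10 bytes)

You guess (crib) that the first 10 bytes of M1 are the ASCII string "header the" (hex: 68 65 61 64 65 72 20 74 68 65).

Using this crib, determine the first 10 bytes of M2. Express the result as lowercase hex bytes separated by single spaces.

Since C1 ⊕ C2 = M1 ⊕ M2, XORing with the guessed M1 bytes yields the corresponding M2 bytes: M2 = (C1 ⊕ C2) ⊕ M1.
byte 0: 01110010 XOR 01101000 = 00011010
byte 1: 10101010 XOR 01100101 = 11001111
byte 2: 01100110 XOR 01100001 = 00000111
byte 3: 00110111 XOR 01100100 = 01010011
byte 4: 11011101 XOR 01100101 = 10111000
byte 5: 01011101 XOR 01110010 = 00101111
byte 6: 10101011 XOR 00100000 = 10001011
byte 7: 11011000 XOR 01110100 = 10101100
byte 8: 10101110 XOR 01101000 = 11000110
byte 9: 11010010 XOR 01100101 = 10110111

1a cf 07 53 b8 2f 8b ac c6 b7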